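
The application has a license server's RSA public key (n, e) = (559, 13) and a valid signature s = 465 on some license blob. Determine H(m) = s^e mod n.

Squares mod 559: s^1≡465, s^2≡451, s^4≡484, s^8≡35
13 = 8 + 4 + 1, so s^13 ≡ 35·484·465 ≡ 231 (mod 559)

231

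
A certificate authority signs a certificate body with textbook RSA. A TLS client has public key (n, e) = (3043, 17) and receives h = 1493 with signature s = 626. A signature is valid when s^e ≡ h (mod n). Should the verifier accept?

accept

s^17 mod 3043 = 1493
Since 1493 equals the digest 1493, verification succeeds.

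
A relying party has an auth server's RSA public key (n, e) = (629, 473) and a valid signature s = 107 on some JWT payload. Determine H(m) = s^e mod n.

12

Squares mod 629: s^1≡107, s^2≡127, s^4≡404, s^8≡305, s^16≡562, s^32≡86, s^64≡477, s^128≡460, s^256≡256
473 = 256 + 128 + 64 + 16 + 8 + 1, so s^473 ≡ 256·460·477·562·305·107 ≡ 12 (mod 629)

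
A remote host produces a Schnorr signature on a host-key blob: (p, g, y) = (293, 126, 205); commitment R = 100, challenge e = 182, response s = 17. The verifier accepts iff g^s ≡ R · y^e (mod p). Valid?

g^s mod p:
126^2 = 15876 ≡ 54
126^4 ≡ 54^2 = 2916 ≡ 279
126^8 ≡ 279^2 = 77841 ≡ 196
126^16 ≡ 196^2 = 38416 ≡ 33
17 = 16 + 1, so 126^17 ≡ 33·126 ≡ 56 (mod 293)
R · y^e mod p:
205^2 = 42025 ≡ 126
205^4 ≡ 126^2 = 15876 ≡ 54
205^8 ≡ 54^2 = 2916 ≡ 279
205^16 ≡ 279^2 = 77841 ≡ 196
205^32 ≡ 196^2 = 38416 ≡ 33
205^64 ≡ 33^2 = 1089 ≡ 210
205^128 ≡ 210^2 = 44100 ≡ 150
182 = 128 + 32 + 16 + 4 + 2, so 205^182 ≡ 150·33·196·54·126 ≡ 24 (mod 293)
100·24 = 2400 ≡ 56 (mod 293)
56 ≡ 56 (mod 293); signature holds.

yes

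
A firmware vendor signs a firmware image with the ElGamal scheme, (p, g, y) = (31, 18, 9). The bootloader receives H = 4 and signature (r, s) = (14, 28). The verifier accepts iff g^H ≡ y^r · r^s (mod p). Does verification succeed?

passes

Left side g^H mod p:
18^2 = 324 ≡ 14
18^4 ≡ 14^2 = 196 ≡ 10
Right side y^r · r^s mod p:
9^2 = 81 ≡ 19
9^4 ≡ 19^2 = 361 ≡ 20
9^8 ≡ 20^2 = 400 ≡ 28
14 = 8 + 4 + 2, so 9^14 ≡ 28·20·19 ≡ 7 (mod 31)
14^2 = 196 ≡ 10
14^4 ≡ 10^2 = 100 ≡ 7
14^8 ≡ 7^2 = 49 ≡ 18
14^16 ≡ 18^2 = 324 ≡ 14
28 = 16 + 8 + 4, so 14^28 ≡ 14·18·7 ≡ 28 (mod 31)
7·28 = 196 ≡ 10 (mod 31)
10 ≡ 10 (mod 31), so the signature is genuine.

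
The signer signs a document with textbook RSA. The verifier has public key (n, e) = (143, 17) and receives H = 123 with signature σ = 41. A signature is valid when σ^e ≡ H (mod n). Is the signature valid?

valid

σ^2 ≡ 41^2 = 1681 ≡ 108
σ^4 ≡ 108^2 = 11664 ≡ 81
σ^8 ≡ 81^2 = 6561 ≡ 126
σ^16 ≡ 126^2 = 15876 ≡ 3
17 = 16 + 1, so σ^17 ≡ 3·41 ≡ 123 (mod 143)
123 = H, so the signature checks out.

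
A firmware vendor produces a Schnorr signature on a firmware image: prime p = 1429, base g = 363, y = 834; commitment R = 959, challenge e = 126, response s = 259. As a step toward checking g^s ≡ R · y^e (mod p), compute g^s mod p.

574

363^2 = 131769 ≡ 301
363^4 ≡ 301^2 = 90601 ≡ 574
363^8 ≡ 574^2 = 329476 ≡ 806
363^16 ≡ 806^2 = 649636 ≡ 870
363^32 ≡ 870^2 = 756900 ≡ 959
363^64 ≡ 959^2 = 919681 ≡ 834
363^128 ≡ 834^2 = 695556 ≡ 1062
363^256 ≡ 1062^2 = 1127844 ≡ 363
259 = 256 + 2 + 1, so 363^259 ≡ 363·301·363 ≡ 574 (mod 1429)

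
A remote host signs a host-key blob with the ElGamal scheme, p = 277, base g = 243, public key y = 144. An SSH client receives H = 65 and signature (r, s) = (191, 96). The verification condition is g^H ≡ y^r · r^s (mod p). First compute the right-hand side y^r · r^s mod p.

85

144^2 = 20736 ≡ 238
144^4 ≡ 238^2 = 56644 ≡ 136
144^8 ≡ 136^2 = 18496 ≡ 214
144^16 ≡ 214^2 = 45796 ≡ 91
144^32 ≡ 91^2 = 8281 ≡ 248
144^64 ≡ 248^2 = 61504 ≡ 10
144^128 ≡ 10^2 = 100
191 = 128 + 32 + 16 + 8 + 4 + 2 + 1, so 144^191 ≡ 100·248·91·214·136·238·144 ≡ 207 (mod 277)
191^2 = 36481 ≡ 194
191^4 ≡ 194^2 = 37636 ≡ 241
191^8 ≡ 241^2 = 58081 ≡ 188
191^16 ≡ 188^2 = 35344 ≡ 165
191^32 ≡ 165^2 = 27225 ≡ 79
191^64 ≡ 79^2 = 6241 ≡ 147
96 = 64 + 32, so 191^96 ≡ 147·79 ≡ 256 (mod 277)
y^r · r^s ≡ 207·256 = 52992 ≡ 85 (mod 277)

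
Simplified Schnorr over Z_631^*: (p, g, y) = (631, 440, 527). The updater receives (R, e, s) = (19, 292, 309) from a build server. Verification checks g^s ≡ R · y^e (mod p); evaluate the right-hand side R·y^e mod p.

Squares mod 631: 527^1≡527, 527^2≡89, 527^4≡349, 527^8≡18, 527^16≡324, 527^32≡230, 527^64≡527, 527^128≡89, 527^256≡349
292 = 256 + 32 + 4, so 527^292 ≡ 349·230·349 ≡ 354 (mod 631)
R · y^e ≡ 19·354 = 6726 ≡ 416 (mod 631)

416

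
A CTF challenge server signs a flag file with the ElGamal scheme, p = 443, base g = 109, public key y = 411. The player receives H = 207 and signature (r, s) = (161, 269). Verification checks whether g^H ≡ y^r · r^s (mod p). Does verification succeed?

Left side g^H mod p:
109^207 mod 443 = 309
Right side y^r · r^s mod p:
411^161 mod 443 = 258
161^269 mod 443 = 174
258·174 = 44892 ≡ 149 (mod 443)
309 ≠ 149, so verification fails.

fails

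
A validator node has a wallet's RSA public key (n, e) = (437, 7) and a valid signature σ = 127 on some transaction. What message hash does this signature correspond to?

200

σ^2 ≡ 127^2 = 16129 ≡ 397
σ^4 ≡ 397^2 = 157609 ≡ 289
7 = 4 + 2 + 1, so σ^7 ≡ 289·397·127 ≡ 200 (mod 437)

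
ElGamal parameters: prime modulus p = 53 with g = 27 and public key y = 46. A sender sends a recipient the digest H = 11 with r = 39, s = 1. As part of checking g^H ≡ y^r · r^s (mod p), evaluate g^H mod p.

39

27^11 mod 53 = 39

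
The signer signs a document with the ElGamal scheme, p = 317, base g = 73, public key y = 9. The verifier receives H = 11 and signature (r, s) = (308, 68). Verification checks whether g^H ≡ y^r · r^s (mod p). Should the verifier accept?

reject

Left side g^H mod p:
Squares mod 317: 73^1≡73, 73^2≡257, 73^4≡113, 73^8≡89
11 = 8 + 2 + 1, so 73^11 ≡ 89·257·73 ≡ 90 (mod 317)
Right side y^r · r^s mod p:
Squares mod 317: 9^1≡9, 9^2≡81, 9^4≡221, 9^8≡23, 9^16≡212, 9^32≡247, 9^64≡145, 9^128≡103, 9^256≡148
308 = 256 + 32 + 16 + 4, so 9^308 ≡ 148·247·212·221 ≡ 193 (mod 317)
Squares mod 317: 308^1≡308, 308^2≡81, 308^4≡221, 308^8≡23, 308^16≡212, 308^32≡247, 308^64≡145
68 = 64 + 4, so 308^68 ≡ 145·221 ≡ 28 (mod 317)
193·28 = 5404 ≡ 15 (mod 317)
90 ≠ 15, so verification fails.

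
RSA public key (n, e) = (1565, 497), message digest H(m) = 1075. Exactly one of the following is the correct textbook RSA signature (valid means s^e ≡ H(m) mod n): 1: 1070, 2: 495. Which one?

Candidate 1: 1070^2 = 1144900 ≡ 885; 1070^4 ≡ 885^2 = 783225 ≡ 725; 1070^8 ≡ 725^2 = 525625 ≡ 1350; 1070^16 ≡ 1350^2 = 1822500 ≡ 840; 1070^32 ≡ 840^2 = 705600 ≡ 1350; 1070^64 ≡ 1350^2 = 1822500 ≡ 840; 1070^128 ≡ 840^2 = 705600 ≡ 1350; 1070^256 ≡ 1350^2 = 1822500 ≡ 840; 497 = 256 + 128 + 64 + 32 + 16 + 1, so 1070^497 ≡ 840·1350·840·1350·840·1070 ≡ 490 (mod 1565)
Candidate 2: 495^2 = 245025 ≡ 885; 495^4 ≡ 885^2 = 783225 ≡ 725; 495^8 ≡ 725^2 = 525625 ≡ 1350; 495^16 ≡ 1350^2 = 1822500 ≡ 840; 495^32 ≡ 840^2 = 705600 ≡ 1350; 495^64 ≡ 1350^2 = 1822500 ≡ 840; 495^128 ≡ 840^2 = 705600 ≡ 1350; 495^256 ≡ 1350^2 = 1822500 ≡ 840; 497 = 256 + 128 + 64 + 32 + 16 + 1, so 495^497 ≡ 840·1350·840·1350·840·495 ≡ 1075 (mod 1565)
  → matches H(m) = 1075

2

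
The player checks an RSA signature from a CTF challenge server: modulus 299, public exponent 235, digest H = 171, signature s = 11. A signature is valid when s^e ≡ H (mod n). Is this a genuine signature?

genuine

s^2 ≡ 11^2 = 121
s^4 ≡ 121^2 = 14641 ≡ 289
s^8 ≡ 289^2 = 83521 ≡ 100
s^16 ≡ 100^2 = 10000 ≡ 133
s^32 ≡ 133^2 = 17689 ≡ 48
s^64 ≡ 48^2 = 2304 ≡ 211
s^128 ≡ 211^2 = 44521 ≡ 269
235 = 128 + 64 + 32 + 8 + 2 + 1, so s^235 ≡ 269·211·48·100·121·11 ≡ 171 (mod 299)
171 = H, so the signature checks out.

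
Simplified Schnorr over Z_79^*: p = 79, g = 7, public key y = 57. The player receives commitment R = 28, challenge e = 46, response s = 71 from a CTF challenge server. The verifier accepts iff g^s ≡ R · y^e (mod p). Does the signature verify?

verifies

g^s mod p:
7^2 = 49
7^4 ≡ 49^2 = 2401 ≡ 31
7^8 ≡ 31^2 = 961 ≡ 13
7^16 ≡ 13^2 = 169 ≡ 11
7^32 ≡ 11^2 = 121 ≡ 42
7^64 ≡ 42^2 = 1764 ≡ 26
71 = 64 + 4 + 2 + 1, so 7^71 ≡ 26·31·49·7 ≡ 37 (mod 79)
R · y^e mod p:
57^2 = 3249 ≡ 10
57^4 ≡ 10^2 = 100 ≡ 21
57^8 ≡ 21^2 = 441 ≡ 46
57^16 ≡ 46^2 = 2116 ≡ 62
57^32 ≡ 62^2 = 3844 ≡ 52
46 = 32 + 8 + 4 + 2, so 57^46 ≡ 52·46·21·10 ≡ 38 (mod 79)
28·38 = 1064 ≡ 37 (mod 79)
37 ≡ 37 (mod 79); signature holds.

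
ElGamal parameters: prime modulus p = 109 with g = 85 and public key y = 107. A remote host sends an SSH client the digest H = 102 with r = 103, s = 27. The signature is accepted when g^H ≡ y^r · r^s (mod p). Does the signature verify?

Left side g^H mod p:
Squares mod 109: 85^1≡85, 85^2≡31, 85^4≡89, 85^8≡73, 85^16≡97, 85^32≡35, 85^64≡26
102 = 64 + 32 + 4 + 2, so 85^102 ≡ 26·35·89·31 ≡ 93 (mod 109)
Right side y^r · r^s mod p:
Squares mod 109: 107^1≡107, 107^2≡4, 107^4≡16, 107^8≡38, 107^16≡27, 107^32≡75, 107^64≡66
103 = 64 + 32 + 4 + 2 + 1, so 107^103 ≡ 66·75·16·4·107 ≡ 17 (mod 109)
Squares mod 109: 103^1≡103, 103^2≡36, 103^4≡97, 103^8≡35, 103^16≡26
27 = 16 + 8 + 2 + 1, so 103^27 ≡ 26·35·36·103 ≡ 76 (mod 109)
17·76 = 1292 ≡ 93 (mod 109)
93 ≡ 93 (mod 109), so the signature is genuine.

verifies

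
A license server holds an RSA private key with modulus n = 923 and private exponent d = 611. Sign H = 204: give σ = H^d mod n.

731

H^2 ≡ 204^2 = 41616 ≡ 81
H^4 ≡ 81^2 = 6561 ≡ 100
H^8 ≡ 100^2 = 10000 ≡ 770
H^16 ≡ 770^2 = 592900 ≡ 334
H^32 ≡ 334^2 = 111556 ≡ 796
H^64 ≡ 796^2 = 633616 ≡ 438
H^128 ≡ 438^2 = 191844 ≡ 783
H^256 ≡ 783^2 = 613089 ≡ 217
H^512 ≡ 217^2 = 47089 ≡ 16
611 = 512 + 64 + 32 + 2 + 1, so H^611 ≡ 16·438·796·81·204 ≡ 731 (mod 923)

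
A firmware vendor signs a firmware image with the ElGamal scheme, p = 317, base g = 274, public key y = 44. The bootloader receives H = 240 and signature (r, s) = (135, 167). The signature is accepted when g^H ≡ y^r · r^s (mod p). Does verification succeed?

fails

Left side g^H mod p:
Squares mod 317: 274^1≡274, 274^2≡264, 274^4≡273, 274^8≡34, 274^16≡205, 274^32≡181, 274^64≡110, 274^128≡54
240 = 128 + 64 + 32 + 16, so 274^240 ≡ 54·110·181·205 ≡ 257 (mod 317)
Right side y^r · r^s mod p:
Squares mod 317: 44^1≡44, 44^2≡34, 44^4≡205, 44^8≡181, 44^16≡110, 44^32≡54, 44^64≡63, 44^128≡165
135 = 128 + 4 + 2 + 1, so 44^135 ≡ 165·205·34·44 ≡ 124 (mod 317)
Squares mod 317: 135^1≡135, 135^2≡156, 135^4≡244, 135^8≡257, 135^16≡113, 135^32≡89, 135^64≡313, 135^128≡16
167 = 128 + 32 + 4 + 2 + 1, so 135^167 ≡ 16·89·244·156·135 ≡ 142 (mod 317)
124·142 = 17608 ≡ 173 (mod 317)
257 ≠ 173, so verification fails.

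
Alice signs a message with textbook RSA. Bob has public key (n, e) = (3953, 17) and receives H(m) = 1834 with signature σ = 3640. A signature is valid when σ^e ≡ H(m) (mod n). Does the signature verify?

σ^2 ≡ 3640^2 = 13249600 ≡ 3097
σ^4 ≡ 3097^2 = 9591409 ≡ 1431
σ^8 ≡ 1431^2 = 2047761 ≡ 107
σ^16 ≡ 107^2 = 11449 ≡ 3543
17 = 16 + 1, so σ^17 ≡ 3543·3640 ≡ 1834 (mod 3953)
Since 1834 equals the digest 1834, verification succeeds.

verifies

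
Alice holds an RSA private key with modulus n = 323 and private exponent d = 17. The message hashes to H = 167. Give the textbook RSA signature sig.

H^17 mod 323 = 14

14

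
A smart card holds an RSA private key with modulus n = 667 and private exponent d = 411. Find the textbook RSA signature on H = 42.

296

Squares mod 667: H^1≡42, H^2≡430, H^4≡141, H^8≡538, H^16≡633, H^32≡489, H^64≡335, H^128≡169, H^256≡547
411 = 256 + 128 + 16 + 8 + 2 + 1, so H^411 ≡ 547·169·633·538·430·42 ≡ 296 (mod 667)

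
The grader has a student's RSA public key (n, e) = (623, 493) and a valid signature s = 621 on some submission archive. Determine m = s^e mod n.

s^493 mod 623 = 467

467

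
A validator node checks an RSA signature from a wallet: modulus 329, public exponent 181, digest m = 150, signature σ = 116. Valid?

no

Squares mod 329: σ^1≡116, σ^2≡296, σ^4≡102, σ^8≡205, σ^16≡242, σ^32≡2, σ^64≡4, σ^128≡16
181 = 128 + 32 + 16 + 4 + 1, so σ^181 ≡ 16·2·242·102·116 ≡ 179 (mod 329)
179 ≠ 150, so verification fails.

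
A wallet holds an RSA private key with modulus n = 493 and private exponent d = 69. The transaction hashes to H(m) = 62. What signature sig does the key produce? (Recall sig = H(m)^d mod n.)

486

Squares mod 493: (H(m))^1≡62, (H(m))^2≡393, (H(m))^4≡140, (H(m))^8≡373, (H(m))^16≡103, (H(m))^32≡256, (H(m))^64≡460
69 = 64 + 4 + 1, so (H(m))^69 ≡ 460·140·62 ≡ 486 (mod 493)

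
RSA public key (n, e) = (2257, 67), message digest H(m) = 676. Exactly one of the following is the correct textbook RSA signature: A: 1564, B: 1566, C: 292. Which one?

Candidate A: Squares mod 2257: 1564^1≡1564, 1564^2≡1765, 1564^4≡565, 1564^8≡988, 1564^16≡1120, 1564^32≡1765, 1564^64≡565; 67 = 64 + 2 + 1, so 1564^67 ≡ 565·1765·1564 ≡ 676 (mod 2257)
  → matches H(m) = 676
Candidate B: Squares mod 2257: 1566^1≡1566, 1566^2≡1254, 1566^4≡1644, 1566^8≡1107, 1566^16≡2155, 1566^32≡1376, 1566^64≡2010; 67 = 64 + 2 + 1, so 1566^67 ≡ 2010·1254·1566 ≡ 2162 (mod 2257)
Candidate C: Squares mod 2257: 292^1≡292, 292^2≡1755, 292^4≡1477, 292^8≡1267, 292^16≡562, 292^32≡2121, 292^64≡440; 67 = 64 + 2 + 1, so 292^67 ≡ 440·1755·292 ≡ 1329 (mod 2257)

A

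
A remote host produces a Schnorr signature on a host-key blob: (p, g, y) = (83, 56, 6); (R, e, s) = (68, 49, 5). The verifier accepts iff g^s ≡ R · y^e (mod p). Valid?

g^s mod p:
Squares mod 83: 56^1≡56, 56^2≡65, 56^4≡75
5 = 4 + 1, so 56^5 ≡ 75·56 ≡ 50 (mod 83)
R · y^e mod p:
Squares mod 83: 6^1≡6, 6^2≡36, 6^4≡51, 6^8≡28, 6^16≡37, 6^32≡41
49 = 32 + 16 + 1, so 6^49 ≡ 41·37·6 ≡ 55 (mod 83)
68·55 = 3740 ≡ 5 (mod 83)
50 ≠ 5; the check fails.

no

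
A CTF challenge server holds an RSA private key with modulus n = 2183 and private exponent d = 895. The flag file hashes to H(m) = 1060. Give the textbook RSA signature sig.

(H(m))^2 ≡ 1060^2 = 1123600 ≡ 1538
(H(m))^4 ≡ 1538^2 = 2365444 ≡ 1255
(H(m))^8 ≡ 1255^2 = 1575025 ≡ 1082
(H(m))^16 ≡ 1082^2 = 1170724 ≡ 636
(H(m))^32 ≡ 636^2 = 404496 ≡ 641
(H(m))^64 ≡ 641^2 = 410881 ≡ 477
(H(m))^128 ≡ 477^2 = 227529 ≡ 497
(H(m))^256 ≡ 497^2 = 247009 ≡ 330
(H(m))^512 ≡ 330^2 = 108900 ≡ 1933
895 = 512 + 256 + 64 + 32 + 16 + 8 + 4 + 2 + 1, so (H(m))^895 ≡ 1933·330·477·641·636·1082·1255·1538·1060 ≡ 2054 (mod 2183)

2054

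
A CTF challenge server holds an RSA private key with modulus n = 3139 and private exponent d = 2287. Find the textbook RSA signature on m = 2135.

675

Squares mod 3139: m^1≡2135, m^2≡397, m^4≡659, m^8≡1099, m^16≡2425, m^32≡1278, m^64≡1004, m^128≡397, m^256≡659, m^512≡1099, m^1024≡2425, m^2048≡1278
2287 = 2048 + 128 + 64 + 32 + 8 + 4 + 2 + 1, so m^2287 ≡ 1278·397·1004·1278·1099·659·397·2135 ≡ 675 (mod 3139)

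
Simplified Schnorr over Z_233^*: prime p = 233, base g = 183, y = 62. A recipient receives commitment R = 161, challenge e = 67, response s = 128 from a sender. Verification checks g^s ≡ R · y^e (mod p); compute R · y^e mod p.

46

Squares mod 233: 62^1≡62, 62^2≡116, 62^4≡175, 62^8≡102, 62^16≡152, 62^32≡37, 62^64≡204
67 = 64 + 2 + 1, so 62^67 ≡ 204·116·62 ≡ 200 (mod 233)
R · y^e ≡ 161·200 = 32200 ≡ 46 (mod 233)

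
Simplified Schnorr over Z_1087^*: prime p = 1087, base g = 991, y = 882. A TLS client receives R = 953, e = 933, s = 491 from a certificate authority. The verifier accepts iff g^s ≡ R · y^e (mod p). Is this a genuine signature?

g^s mod p:
991^2 = 982081 ≡ 520
991^4 ≡ 520^2 = 270400 ≡ 824
991^8 ≡ 824^2 = 678976 ≡ 688
991^16 ≡ 688^2 = 473344 ≡ 499
991^32 ≡ 499^2 = 249001 ≡ 78
991^64 ≡ 78^2 = 6084 ≡ 649
991^128 ≡ 649^2 = 421201 ≡ 532
991^256 ≡ 532^2 = 283024 ≡ 404
491 = 256 + 128 + 64 + 32 + 8 + 2 + 1, so 991^491 ≡ 404·532·649·78·688·520·991 ≡ 21 (mod 1087)
R · y^e mod p:
882^2 = 777924 ≡ 719
882^4 ≡ 719^2 = 516961 ≡ 636
882^8 ≡ 636^2 = 404496 ≡ 132
882^16 ≡ 132^2 = 17424 ≡ 32
882^32 ≡ 32^2 = 1024
882^64 ≡ 1024^2 = 1048576 ≡ 708
882^128 ≡ 708^2 = 501264 ≡ 157
882^256 ≡ 157^2 = 24649 ≡ 735
882^512 ≡ 735^2 = 540225 ≡ 1073
933 = 512 + 256 + 128 + 32 + 4 + 1, so 882^933 ≡ 1073·735·157·1024·636·882 ≡ 446 (mod 1087)
953·446 = 425038 ≡ 21 (mod 1087)
21 ≡ 21 (mod 1087); signature holds.

genuine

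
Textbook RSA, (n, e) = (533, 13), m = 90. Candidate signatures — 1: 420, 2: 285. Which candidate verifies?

2

Candidate 1: Squares mod 533: 420^1≡420, 420^2≡510, 420^4≡529, 420^8≡16; 13 = 8 + 4 + 1, so 420^13 ≡ 16·529·420 ≡ 303 (mod 533)
Candidate 2: Squares mod 533: 285^1≡285, 285^2≡209, 285^4≡508, 285^8≡92; 13 = 8 + 4 + 1, so 285^13 ≡ 92·508·285 ≡ 90 (mod 533)
  → matches m = 90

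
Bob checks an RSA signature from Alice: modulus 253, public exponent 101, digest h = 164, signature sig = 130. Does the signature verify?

Squares mod 253: sig^1≡130, sig^2≡202, sig^4≡71, sig^8≡234, sig^16≡108, sig^32≡26, sig^64≡170
101 = 64 + 32 + 4 + 1, so sig^101 ≡ 170·26·71·130 ≡ 97 (mod 253)
97 ≠ 164, so verification fails.

does not verify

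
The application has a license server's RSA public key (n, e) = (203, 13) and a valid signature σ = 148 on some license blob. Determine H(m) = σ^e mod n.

106

σ^2 ≡ 148^2 = 21904 ≡ 183
σ^4 ≡ 183^2 = 33489 ≡ 197
σ^8 ≡ 197^2 = 38809 ≡ 36
13 = 8 + 4 + 1, so σ^13 ≡ 36·197·148 ≡ 106 (mod 203)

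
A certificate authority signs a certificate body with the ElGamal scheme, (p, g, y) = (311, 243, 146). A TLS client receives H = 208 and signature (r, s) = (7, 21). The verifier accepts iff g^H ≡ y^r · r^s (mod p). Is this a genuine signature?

forged

Left side g^H mod p:
243^2 = 59049 ≡ 270
243^4 ≡ 270^2 = 72900 ≡ 126
243^8 ≡ 126^2 = 15876 ≡ 15
243^16 ≡ 15^2 = 225
243^32 ≡ 225^2 = 50625 ≡ 243
243^64 ≡ 243^2 = 59049 ≡ 270
243^128 ≡ 270^2 = 72900 ≡ 126
208 = 128 + 64 + 16, so 243^208 ≡ 126·270·225 ≡ 168 (mod 311)
Right side y^r · r^s mod p:
146^2 = 21316 ≡ 168
146^4 ≡ 168^2 = 28224 ≡ 234
7 = 4 + 2 + 1, so 146^7 ≡ 234·168·146 ≡ 47 (mod 311)
7^2 = 49
7^4 ≡ 49^2 = 2401 ≡ 224
7^8 ≡ 224^2 = 50176 ≡ 105
7^16 ≡ 105^2 = 11025 ≡ 140
21 = 16 + 4 + 1, so 7^21 ≡ 140·224·7 ≡ 265 (mod 311)
47·265 = 12455 ≡ 15 (mod 311)
168 ≠ 15, so verification fails.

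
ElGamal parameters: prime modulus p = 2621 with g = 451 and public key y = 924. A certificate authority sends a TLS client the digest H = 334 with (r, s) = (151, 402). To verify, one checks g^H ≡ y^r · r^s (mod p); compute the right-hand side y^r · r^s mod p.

2202

Squares mod 2621: 924^1≡924, 924^2≡1951, 924^4≡709, 924^8≡2070, 924^16≡2186, 924^32≡513, 924^64≡1069, 924^128≡5
151 = 128 + 16 + 4 + 2 + 1, so 924^151 ≡ 5·2186·709·1951·924 ≡ 863 (mod 2621)
Squares mod 2621: 151^1≡151, 151^2≡1833, 151^4≡2388, 151^8≡1869, 151^16≡1989, 151^32≡1032, 151^64≡898, 151^128≡1757, 151^256≡2132
402 = 256 + 128 + 16 + 2, so 151^402 ≡ 2132·1757·1989·1833 ≡ 285 (mod 2621)
y^r · r^s ≡ 863·285 = 245955 ≡ 2202 (mod 2621)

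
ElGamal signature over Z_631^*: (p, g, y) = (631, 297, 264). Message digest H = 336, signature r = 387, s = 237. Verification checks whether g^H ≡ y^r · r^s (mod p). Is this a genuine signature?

Left side g^H mod p:
Squares mod 631: 297^1≡297, 297^2≡500, 297^4≡124, 297^8≡232, 297^16≡189, 297^32≡385, 297^64≡571, 297^128≡445, 297^256≡522
336 = 256 + 64 + 16, so 297^336 ≡ 522·571·189 ≡ 562 (mod 631)
Right side y^r · r^s mod p:
Squares mod 631: 264^1≡264, 264^2≡286, 264^4≡397, 264^8≡490, 264^16≡320, 264^32≡178, 264^64≡134, 264^128≡288, 264^256≡283
387 = 256 + 128 + 2 + 1, so 264^387 ≡ 283·288·286·264 ≡ 36 (mod 631)
Squares mod 631: 387^1≡387, 387^2≡222, 387^4≡66, 387^8≡570, 387^16≡566, 387^32≡439, 387^64≡266, 387^128≡84
237 = 128 + 64 + 32 + 8 + 4 + 1, so 387^237 ≡ 84·266·439·570·66·387 ≡ 261 (mod 631)
36·261 = 9396 ≡ 562 (mod 631)
562 ≡ 562 (mod 631), so the signature is genuine.

genuine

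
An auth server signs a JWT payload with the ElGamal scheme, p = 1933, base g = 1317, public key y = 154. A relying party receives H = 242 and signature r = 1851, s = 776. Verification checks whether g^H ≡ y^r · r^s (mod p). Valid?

Left side g^H mod p:
1317^2 = 1734489 ≡ 588
1317^4 ≡ 588^2 = 345744 ≡ 1670
1317^8 ≡ 1670^2 = 2788900 ≡ 1514
1317^16 ≡ 1514^2 = 2292196 ≡ 1591
1317^32 ≡ 1591^2 = 2531281 ≡ 984
1317^64 ≡ 984^2 = 968256 ≡ 1756
1317^128 ≡ 1756^2 = 3083536 ≡ 401
242 = 128 + 64 + 32 + 16 + 2, so 1317^242 ≡ 401·1756·984·1591·588 ≡ 1548 (mod 1933)
Right side y^r · r^s mod p:
154^2 = 23716 ≡ 520
154^4 ≡ 520^2 = 270400 ≡ 1713
154^8 ≡ 1713^2 = 2934369 ≡ 75
154^16 ≡ 75^2 = 5625 ≡ 1759
154^32 ≡ 1759^2 = 3094081 ≡ 1281
154^64 ≡ 1281^2 = 1640961 ≡ 1777
154^128 ≡ 1777^2 = 3157729 ≡ 1140
154^256 ≡ 1140^2 = 1299600 ≡ 624
154^512 ≡ 624^2 = 389376 ≡ 843
154^1024 ≡ 843^2 = 710649 ≡ 1238
1851 = 1024 + 512 + 256 + 32 + 16 + 8 + 2 + 1, so 154^1851 ≡ 1238·843·624·1281·1759·75·520·154 ≡ 137 (mod 1933)
1851^2 = 3426201 ≡ 925
1851^4 ≡ 925^2 = 855625 ≡ 1239
1851^8 ≡ 1239^2 = 1535121 ≡ 319
1851^16 ≡ 319^2 = 101761 ≡ 1245
1851^32 ≡ 1245^2 = 1550025 ≡ 1692
1851^64 ≡ 1692^2 = 2862864 ≡ 91
1851^128 ≡ 91^2 = 8281 ≡ 549
1851^256 ≡ 549^2 = 301401 ≡ 1786
1851^512 ≡ 1786^2 = 3189796 ≡ 346
776 = 512 + 256 + 8, so 1851^776 ≡ 346·1786·319 ≡ 624 (mod 1933)
137·624 = 85488 ≡ 436 (mod 1933)
1548 ≠ 436, so verification fails.

no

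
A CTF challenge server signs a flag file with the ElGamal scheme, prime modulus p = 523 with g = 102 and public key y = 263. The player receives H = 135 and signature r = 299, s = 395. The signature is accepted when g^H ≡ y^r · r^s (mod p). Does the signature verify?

verifies

Left side g^H mod p:
Squares mod 523: 102^1≡102, 102^2≡467, 102^4≡521, 102^8≡4, 102^16≡16, 102^32≡256, 102^64≡161, 102^128≡294
135 = 128 + 4 + 2 + 1, so 102^135 ≡ 294·521·467·102 ≡ 473 (mod 523)
Right side y^r · r^s mod p:
Squares mod 523: 263^1≡263, 263^2≡133, 263^4≡430, 263^8≡281, 263^16≡511, 263^32≡144, 263^64≡339, 263^128≡384, 263^256≡493
299 = 256 + 32 + 8 + 2 + 1, so 263^299 ≡ 493·144·281·133·263 ≡ 202 (mod 523)
Squares mod 523: 299^1≡299, 299^2≡491, 299^4≡501, 299^8≡484, 299^16≡475, 299^32≡212, 299^64≡489, 299^128≡110, 299^256≡71
395 = 256 + 128 + 8 + 2 + 1, so 299^395 ≡ 71·110·484·491·299 ≡ 36 (mod 523)
202·36 = 7272 ≡ 473 (mod 523)
473 ≡ 473 (mod 523), so the signature is genuine.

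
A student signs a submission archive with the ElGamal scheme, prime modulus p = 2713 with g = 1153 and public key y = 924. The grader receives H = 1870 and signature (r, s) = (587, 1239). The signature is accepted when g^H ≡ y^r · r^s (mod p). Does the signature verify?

Left side g^H mod p:
Squares mod 2713: 1153^1≡1153, 1153^2≡39, 1153^4≡1521, 1153^8≡1965, 1153^16≡626, 1153^32≡1204, 1153^64≡874, 1153^128≡1523, 1153^256≡2627, 1153^512≡1970, 1153^1024≡1310
1870 = 1024 + 512 + 256 + 64 + 8 + 4 + 2, so 1153^1870 ≡ 1310·1970·2627·874·1965·1521·39 ≡ 1847 (mod 2713)
Right side y^r · r^s mod p:
Squares mod 2713: 924^1≡924, 924^2≡1894, 924^4≡650, 924^8≡1985, 924^16≡949, 924^32≡2598, 924^64≡2373, 924^128≡1654, 924^256≡1012, 924^512≡1343
587 = 512 + 64 + 8 + 2 + 1, so 924^587 ≡ 1343·2373·1985·1894·924 ≡ 1288 (mod 2713)
Squares mod 2713: 587^1≡587, 587^2≡18, 587^4≡324, 587^8≡1882, 587^16≡1459, 587^32≡1689, 587^64≡1358, 587^128≡2037, 587^256≡1192, 587^512≡1965, 587^1024≡626
1239 = 1024 + 128 + 64 + 16 + 4 + 2 + 1, so 587^1239 ≡ 626·2037·1358·1459·324·18·587 ≡ 1082 (mod 2713)
1288·1082 = 1393616 ≡ 1847 (mod 2713)
1847 ≡ 1847 (mod 2713), so the signature is genuine.

verifies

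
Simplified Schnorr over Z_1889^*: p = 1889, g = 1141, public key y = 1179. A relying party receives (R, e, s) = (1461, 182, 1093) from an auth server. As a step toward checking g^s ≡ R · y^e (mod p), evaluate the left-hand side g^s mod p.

1268

Squares mod 1889: 1141^1≡1141, 1141^2≡360, 1141^4≡1148, 1141^8≡1271, 1141^16≡346, 1141^32≡709, 1141^64≡207, 1141^128≡1291, 1141^256≡583, 1141^512≡1758, 1141^1024≡160
1093 = 1024 + 64 + 4 + 1, so 1141^1093 ≡ 160·207·1148·1141 ≡ 1268 (mod 1889)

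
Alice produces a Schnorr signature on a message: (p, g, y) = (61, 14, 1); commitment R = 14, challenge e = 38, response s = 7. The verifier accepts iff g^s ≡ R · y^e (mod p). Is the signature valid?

valid

g^s mod p:
14^2 = 196 ≡ 13
14^4 ≡ 13^2 = 169 ≡ 47
7 = 4 + 2 + 1, so 14^7 ≡ 47·13·14 ≡ 14 (mod 61)
R · y^e mod p:
1^2 = 1
1^4 ≡ 1^2 = 1
1^8 ≡ 1^2 = 1
1^16 ≡ 1^2 = 1
1^32 ≡ 1^2 = 1
38 = 32 + 4 + 2, so 1^38 ≡ 1·1·1 ≡ 1 (mod 61)
14·1 = 14 ≡ 14 (mod 61)
14 ≡ 14 (mod 61); signature holds.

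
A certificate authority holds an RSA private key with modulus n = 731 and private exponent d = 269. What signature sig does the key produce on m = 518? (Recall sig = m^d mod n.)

94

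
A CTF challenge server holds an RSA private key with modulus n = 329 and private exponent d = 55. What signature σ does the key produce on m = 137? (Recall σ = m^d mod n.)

116

m^2 ≡ 137^2 = 18769 ≡ 16
m^4 ≡ 16^2 = 256
m^8 ≡ 256^2 = 65536 ≡ 65
m^16 ≡ 65^2 = 4225 ≡ 277
m^32 ≡ 277^2 = 76729 ≡ 72
55 = 32 + 16 + 4 + 2 + 1, so m^55 ≡ 72·277·256·16·137 ≡ 116 (mod 329)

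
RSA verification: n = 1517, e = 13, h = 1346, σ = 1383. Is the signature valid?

σ^2 ≡ 1383^2 = 1912689 ≡ 1269
σ^4 ≡ 1269^2 = 1610361 ≡ 824
σ^8 ≡ 824^2 = 678976 ≡ 877
13 = 8 + 4 + 1, so σ^13 ≡ 877·824·1383 ≡ 1346 (mod 1517)
Since 1346 equals the digest 1346, verification succeeds.

valid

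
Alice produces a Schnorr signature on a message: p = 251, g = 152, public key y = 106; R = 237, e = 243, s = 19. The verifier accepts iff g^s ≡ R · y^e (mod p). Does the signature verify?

verifies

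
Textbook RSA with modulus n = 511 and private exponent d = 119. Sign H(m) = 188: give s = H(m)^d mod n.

(H(m))^119 mod 511 = 174

174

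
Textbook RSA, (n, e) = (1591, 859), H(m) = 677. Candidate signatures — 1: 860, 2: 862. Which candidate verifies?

2

Candidate 1: Squares mod 1591: 860^1≡860, 860^2≡1376, 860^4≡86, 860^8≡1032, 860^16≡645, 860^32≡774, 860^64≡860, 860^128≡1376, 860^256≡86, 860^512≡1032; 859 = 512 + 256 + 64 + 16 + 8 + 2 + 1, so 860^859 ≡ 1032·86·860·645·1032·1376·860 ≡ 86 (mod 1591)
Candidate 2: Squares mod 1591: 862^1≡862, 862^2≡47, 862^4≡618, 862^8≡84, 862^16≡692, 862^32≡1564, 862^64≡729, 862^128≡47, 862^256≡618, 862^512≡84; 859 = 512 + 256 + 64 + 16 + 8 + 2 + 1, so 862^859 ≡ 84·618·729·692·84·47·862 ≡ 677 (mod 1591)
  → matches H(m) = 677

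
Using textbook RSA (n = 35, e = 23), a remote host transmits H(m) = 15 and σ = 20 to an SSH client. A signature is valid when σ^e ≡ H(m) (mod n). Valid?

no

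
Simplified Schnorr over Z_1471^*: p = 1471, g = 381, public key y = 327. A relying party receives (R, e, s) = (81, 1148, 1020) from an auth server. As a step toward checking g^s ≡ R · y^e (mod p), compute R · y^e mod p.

607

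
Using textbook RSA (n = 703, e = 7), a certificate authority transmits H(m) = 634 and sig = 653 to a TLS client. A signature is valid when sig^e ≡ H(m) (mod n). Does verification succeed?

passes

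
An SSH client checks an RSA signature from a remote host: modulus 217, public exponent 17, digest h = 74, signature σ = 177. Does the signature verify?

Squares mod 217: σ^1≡177, σ^2≡81, σ^4≡51, σ^8≡214, σ^16≡9
17 = 16 + 1, so σ^17 ≡ 9·177 ≡ 74 (mod 217)
74 = h, so the signature checks out.

verifies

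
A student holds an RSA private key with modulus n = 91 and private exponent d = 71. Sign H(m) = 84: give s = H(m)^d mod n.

63

Squares mod 91: (H(m))^1≡84, (H(m))^2≡49, (H(m))^4≡35, (H(m))^8≡42, (H(m))^16≡35, (H(m))^32≡42, (H(m))^64≡35
71 = 64 + 4 + 2 + 1, so (H(m))^71 ≡ 35·35·49·84 ≡ 63 (mod 91)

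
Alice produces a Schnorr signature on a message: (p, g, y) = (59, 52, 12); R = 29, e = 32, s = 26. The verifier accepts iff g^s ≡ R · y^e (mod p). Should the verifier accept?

g^s mod p:
52^26 mod 59 = 16
R · y^e mod p:
12^32 mod 59 = 17
29·17 = 493 ≡ 21 (mod 59)
16 ≠ 21; the check fails.

reject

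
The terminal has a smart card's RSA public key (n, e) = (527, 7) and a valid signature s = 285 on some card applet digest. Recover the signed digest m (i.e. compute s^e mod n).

378

Squares mod 527: s^1≡285, s^2≡67, s^4≡273
7 = 4 + 2 + 1, so s^7 ≡ 273·67·285 ≡ 378 (mod 527)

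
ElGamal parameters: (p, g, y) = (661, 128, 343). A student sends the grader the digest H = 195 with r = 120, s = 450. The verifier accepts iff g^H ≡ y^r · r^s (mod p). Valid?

no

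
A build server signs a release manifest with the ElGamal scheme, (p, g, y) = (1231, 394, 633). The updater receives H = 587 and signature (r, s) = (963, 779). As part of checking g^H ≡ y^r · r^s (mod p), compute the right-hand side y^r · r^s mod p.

633^2 = 400689 ≡ 614
633^4 ≡ 614^2 = 376996 ≡ 310
633^8 ≡ 310^2 = 96100 ≡ 82
633^16 ≡ 82^2 = 6724 ≡ 569
633^32 ≡ 569^2 = 323761 ≡ 8
633^64 ≡ 8^2 = 64
633^128 ≡ 64^2 = 4096 ≡ 403
633^256 ≡ 403^2 = 162409 ≡ 1148
633^512 ≡ 1148^2 = 1317904 ≡ 734
963 = 512 + 256 + 128 + 64 + 2 + 1, so 633^963 ≡ 734·1148·403·64·614·633 ≡ 125 (mod 1231)
963^2 = 927369 ≡ 426
963^4 ≡ 426^2 = 181476 ≡ 519
963^8 ≡ 519^2 = 269361 ≡ 1003
963^16 ≡ 1003^2 = 1006009 ≡ 282
963^32 ≡ 282^2 = 79524 ≡ 740
963^64 ≡ 740^2 = 547600 ≡ 1036
963^128 ≡ 1036^2 = 1073296 ≡ 1095
963^256 ≡ 1095^2 = 1199025 ≡ 31
963^512 ≡ 31^2 = 961
779 = 512 + 256 + 8 + 2 + 1, so 963^779 ≡ 961·31·1003·426·963 ≡ 401 (mod 1231)
y^r · r^s ≡ 125·401 = 50125 ≡ 885 (mod 1231)

885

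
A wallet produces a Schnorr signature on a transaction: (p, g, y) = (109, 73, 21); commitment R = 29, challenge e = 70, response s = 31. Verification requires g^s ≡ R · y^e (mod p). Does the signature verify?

g^s mod p:
73^2 = 5329 ≡ 97
73^4 ≡ 97^2 = 9409 ≡ 35
73^8 ≡ 35^2 = 1225 ≡ 26
73^16 ≡ 26^2 = 676 ≡ 22
31 = 16 + 8 + 4 + 2 + 1, so 73^31 ≡ 22·26·35·97·73 ≡ 35 (mod 109)
R · y^e mod p:
21^2 = 441 ≡ 5
21^4 ≡ 5^2 = 25
21^8 ≡ 25^2 = 625 ≡ 80
21^16 ≡ 80^2 = 6400 ≡ 78
21^32 ≡ 78^2 = 6084 ≡ 89
21^64 ≡ 89^2 = 7921 ≡ 73
70 = 64 + 4 + 2, so 21^70 ≡ 73·25·5 ≡ 78 (mod 109)
29·78 = 2262 ≡ 82 (mod 109)
35 ≠ 82; the check fails.

does not verify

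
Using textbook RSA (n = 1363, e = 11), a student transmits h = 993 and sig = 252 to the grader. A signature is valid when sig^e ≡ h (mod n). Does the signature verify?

sig^2 ≡ 252^2 = 63504 ≡ 806
sig^4 ≡ 806^2 = 649636 ≡ 848
sig^8 ≡ 848^2 = 719104 ≡ 803
11 = 8 + 2 + 1, so sig^11 ≡ 803·806·252 ≡ 993 (mod 1363)
sig^11 mod 1363 = 993 matches h.

verifies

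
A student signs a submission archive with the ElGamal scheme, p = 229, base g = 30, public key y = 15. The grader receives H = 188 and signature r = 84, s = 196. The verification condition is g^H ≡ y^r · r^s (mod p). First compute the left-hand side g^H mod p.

Squares mod 229: 30^1≡30, 30^2≡213, 30^4≡27, 30^8≡42, 30^16≡161, 30^32≡44, 30^64≡104, 30^128≡53
188 = 128 + 32 + 16 + 8 + 4, so 30^188 ≡ 53·44·161·42·27 ≡ 43 (mod 229)

43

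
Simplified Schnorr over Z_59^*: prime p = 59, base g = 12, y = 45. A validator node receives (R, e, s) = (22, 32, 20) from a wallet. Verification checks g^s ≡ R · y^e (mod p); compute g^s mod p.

12^20 mod 59 = 48

48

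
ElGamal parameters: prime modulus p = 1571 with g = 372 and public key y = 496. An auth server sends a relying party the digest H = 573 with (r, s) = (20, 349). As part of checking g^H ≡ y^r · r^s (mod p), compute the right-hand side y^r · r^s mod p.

496^2 = 246016 ≡ 940
496^4 ≡ 940^2 = 883600 ≡ 698
496^8 ≡ 698^2 = 487204 ≡ 194
496^16 ≡ 194^2 = 37636 ≡ 1503
20 = 16 + 4, so 496^20 ≡ 1503·698 ≡ 1237 (mod 1571)
20^2 = 400
20^4 ≡ 400^2 = 160000 ≡ 1329
20^8 ≡ 1329^2 = 1766241 ≡ 437
20^16 ≡ 437^2 = 190969 ≡ 878
20^32 ≡ 878^2 = 770884 ≡ 1094
20^64 ≡ 1094^2 = 1196836 ≡ 1305
20^128 ≡ 1305^2 = 1703025 ≡ 61
20^256 ≡ 61^2 = 3721 ≡ 579
349 = 256 + 64 + 16 + 8 + 4 + 1, so 20^349 ≡ 579·1305·878·437·1329·20 ≡ 1246 (mod 1571)
y^r · r^s ≡ 1237·1246 = 1541302 ≡ 151 (mod 1571)

151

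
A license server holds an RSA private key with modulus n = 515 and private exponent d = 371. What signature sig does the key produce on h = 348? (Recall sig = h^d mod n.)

492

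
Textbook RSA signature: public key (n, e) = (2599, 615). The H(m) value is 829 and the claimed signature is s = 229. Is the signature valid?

invalid

Squares mod 2599: s^1≡229, s^2≡461, s^4≡2002, s^8≡346, s^16≡162, s^32≡254, s^64≡2140, s^128≡162, s^256≡254, s^512≡2140
615 = 512 + 64 + 32 + 4 + 2 + 1, so s^615 ≡ 2140·2140·254·2002·461·229 ≡ 1770 (mod 2599)
1770 ≠ 829, so verification fails.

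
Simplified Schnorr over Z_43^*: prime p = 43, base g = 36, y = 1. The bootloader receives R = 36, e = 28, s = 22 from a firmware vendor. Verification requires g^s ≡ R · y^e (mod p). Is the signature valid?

valid

g^s mod p:
36^2 = 1296 ≡ 6
36^4 ≡ 6^2 = 36
36^8 ≡ 36^2 = 1296 ≡ 6
36^16 ≡ 6^2 = 36
22 = 16 + 4 + 2, so 36^22 ≡ 36·36·6 ≡ 36 (mod 43)
R · y^e mod p:
1^2 = 1
1^4 ≡ 1^2 = 1
1^8 ≡ 1^2 = 1
1^16 ≡ 1^2 = 1
28 = 16 + 8 + 4, so 1^28 ≡ 1·1·1 ≡ 1 (mod 43)
36·1 = 36 ≡ 36 (mod 43)
36 ≡ 36 (mod 43); signature holds.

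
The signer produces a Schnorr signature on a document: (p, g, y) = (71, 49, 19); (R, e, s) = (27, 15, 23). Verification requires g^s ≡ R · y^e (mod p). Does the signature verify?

does not verify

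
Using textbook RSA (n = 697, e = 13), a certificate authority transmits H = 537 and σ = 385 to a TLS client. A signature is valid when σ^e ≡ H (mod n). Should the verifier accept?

reject

Squares mod 697: σ^1≡385, σ^2≡461, σ^4≡633, σ^8≡611
13 = 8 + 4 + 1, so σ^13 ≡ 611·633·385 ≡ 160 (mod 697)
σ^13 mod 697 = 160, but H = 537.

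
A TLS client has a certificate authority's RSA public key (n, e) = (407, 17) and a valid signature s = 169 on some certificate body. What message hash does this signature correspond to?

Squares mod 407: s^1≡169, s^2≡71, s^4≡157, s^8≡229, s^16≡345
17 = 16 + 1, so s^17 ≡ 345·169 ≡ 104 (mod 407)

104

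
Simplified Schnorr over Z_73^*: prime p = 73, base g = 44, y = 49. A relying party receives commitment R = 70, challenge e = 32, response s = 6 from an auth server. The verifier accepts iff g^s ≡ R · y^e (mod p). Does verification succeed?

passes

g^s mod p:
44^6 mod 73 = 49
R · y^e mod p:
49^32 mod 73 = 8
70·8 = 560 ≡ 49 (mod 73)
49 ≡ 49 (mod 73); signature holds.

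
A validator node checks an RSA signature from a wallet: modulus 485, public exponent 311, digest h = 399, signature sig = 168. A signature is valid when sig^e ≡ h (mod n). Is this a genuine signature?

forged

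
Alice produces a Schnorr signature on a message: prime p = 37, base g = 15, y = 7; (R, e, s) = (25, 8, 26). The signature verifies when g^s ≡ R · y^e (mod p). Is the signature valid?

valid

g^s mod p:
Squares mod 37: 15^1≡15, 15^2≡3, 15^4≡9, 15^8≡7, 15^16≡12
26 = 16 + 8 + 2, so 15^26 ≡ 12·7·3 ≡ 30 (mod 37)
R · y^e mod p:
Squares mod 37: 7^1≡7, 7^2≡12, 7^4≡33, 7^8≡16
7^8 ≡ 16 (mod 37)
25·16 = 400 ≡ 30 (mod 37)
30 ≡ 30 (mod 37); signature holds.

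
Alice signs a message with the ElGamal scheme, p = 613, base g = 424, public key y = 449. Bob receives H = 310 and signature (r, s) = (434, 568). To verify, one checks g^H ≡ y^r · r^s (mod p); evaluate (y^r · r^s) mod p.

449^434 mod 613 = 188
434^568 mod 613 = 119
y^r · r^s ≡ 188·119 = 22372 ≡ 304 (mod 613)

304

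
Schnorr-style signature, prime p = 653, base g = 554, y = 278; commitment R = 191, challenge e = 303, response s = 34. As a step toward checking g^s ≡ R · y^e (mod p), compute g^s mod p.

577

554^2 = 306916 ≡ 6
554^4 ≡ 6^2 = 36
554^8 ≡ 36^2 = 1296 ≡ 643
554^16 ≡ 643^2 = 413449 ≡ 100
554^32 ≡ 100^2 = 10000 ≡ 205
34 = 32 + 2, so 554^34 ≡ 205·6 ≡ 577 (mod 653)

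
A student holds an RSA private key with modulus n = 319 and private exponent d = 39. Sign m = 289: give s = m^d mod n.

m^2 ≡ 289^2 = 83521 ≡ 262
m^4 ≡ 262^2 = 68644 ≡ 59
m^8 ≡ 59^2 = 3481 ≡ 291
m^16 ≡ 291^2 = 84681 ≡ 146
m^32 ≡ 146^2 = 21316 ≡ 262
39 = 32 + 4 + 2 + 1, so m^39 ≡ 262·59·262·289 ≡ 202 (mod 319)

202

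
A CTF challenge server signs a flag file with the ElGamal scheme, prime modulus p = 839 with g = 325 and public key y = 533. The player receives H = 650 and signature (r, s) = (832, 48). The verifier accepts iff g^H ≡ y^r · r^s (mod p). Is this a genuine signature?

genuine

Left side g^H mod p:
325^2 = 105625 ≡ 750
325^4 ≡ 750^2 = 562500 ≡ 370
325^8 ≡ 370^2 = 136900 ≡ 143
325^16 ≡ 143^2 = 20449 ≡ 313
325^32 ≡ 313^2 = 97969 ≡ 645
325^64 ≡ 645^2 = 416025 ≡ 720
325^128 ≡ 720^2 = 518400 ≡ 737
325^256 ≡ 737^2 = 543169 ≡ 336
325^512 ≡ 336^2 = 112896 ≡ 470
650 = 512 + 128 + 8 + 2, so 325^650 ≡ 470·737·143·750 ≡ 673 (mod 839)
Right side y^r · r^s mod p:
533^2 = 284089 ≡ 507
533^4 ≡ 507^2 = 257049 ≡ 315
533^8 ≡ 315^2 = 99225 ≡ 223
533^16 ≡ 223^2 = 49729 ≡ 228
533^32 ≡ 228^2 = 51984 ≡ 805
533^64 ≡ 805^2 = 648025 ≡ 317
533^128 ≡ 317^2 = 100489 ≡ 648
533^256 ≡ 648^2 = 419904 ≡ 404
533^512 ≡ 404^2 = 163216 ≡ 450
832 = 512 + 256 + 64, so 533^832 ≡ 450·404·317 ≡ 529 (mod 839)
832^2 = 692224 ≡ 49
832^4 ≡ 49^2 = 2401 ≡ 723
832^8 ≡ 723^2 = 522729 ≡ 32
832^16 ≡ 32^2 = 1024 ≡ 185
832^32 ≡ 185^2 = 34225 ≡ 665
48 = 32 + 16, so 832^48 ≡ 665·185 ≡ 531 (mod 839)
529·531 = 280899 ≡ 673 (mod 839)
673 ≡ 673 (mod 839), so the signature is genuine.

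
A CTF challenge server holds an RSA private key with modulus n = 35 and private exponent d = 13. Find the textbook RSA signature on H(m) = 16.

16

(H(m))^2 ≡ 16^2 = 256 ≡ 11
(H(m))^4 ≡ 11^2 = 121 ≡ 16
(H(m))^8 ≡ 16^2 = 256 ≡ 11
13 = 8 + 4 + 1, so (H(m))^13 ≡ 11·16·16 ≡ 16 (mod 35)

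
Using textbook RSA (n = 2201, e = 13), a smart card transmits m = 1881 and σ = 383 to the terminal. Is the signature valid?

valid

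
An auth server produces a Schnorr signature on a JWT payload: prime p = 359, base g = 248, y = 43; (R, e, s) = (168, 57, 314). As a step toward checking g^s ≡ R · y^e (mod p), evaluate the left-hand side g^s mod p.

346

248^2 = 61504 ≡ 115
248^4 ≡ 115^2 = 13225 ≡ 301
248^8 ≡ 301^2 = 90601 ≡ 133
248^16 ≡ 133^2 = 17689 ≡ 98
248^32 ≡ 98^2 = 9604 ≡ 270
248^64 ≡ 270^2 = 72900 ≡ 23
248^128 ≡ 23^2 = 529 ≡ 170
248^256 ≡ 170^2 = 28900 ≡ 180
314 = 256 + 32 + 16 + 8 + 2, so 248^314 ≡ 180·270·98·133·115 ≡ 346 (mod 359)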